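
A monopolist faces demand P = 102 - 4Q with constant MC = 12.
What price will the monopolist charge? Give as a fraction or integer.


MR = 102 - 8Q
Set MR = MC: 102 - 8Q = 12
Q* = 45/4
Substitute into demand:
P* = 102 - 4*45/4 = 57

57


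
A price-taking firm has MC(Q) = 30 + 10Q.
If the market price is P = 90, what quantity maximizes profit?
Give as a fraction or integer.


In perfect competition, profit is maximized where P = MC.
90 = 30 + 10Q
60 = 10Q
Q* = 60/10 = 6

6


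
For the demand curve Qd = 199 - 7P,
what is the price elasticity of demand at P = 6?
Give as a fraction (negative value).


dQ/dP = -7
At P = 6: Q = 199 - 7*6 = 157
E = (dQ/dP)(P/Q) = (-7)(6/157) = -42/157

-42/157


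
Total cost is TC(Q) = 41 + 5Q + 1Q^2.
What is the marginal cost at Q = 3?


MC = dTC/dQ = 5 + 2*1*Q
At Q = 3:
MC = 5 + 2*3
MC = 5 + 6 = 11

11


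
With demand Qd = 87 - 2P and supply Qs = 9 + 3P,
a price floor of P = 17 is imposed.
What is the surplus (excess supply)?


At P = 17:
Qd = 87 - 2*17 = 53
Qs = 9 + 3*17 = 60
Surplus = Qs - Qd = 60 - 53 = 7

7


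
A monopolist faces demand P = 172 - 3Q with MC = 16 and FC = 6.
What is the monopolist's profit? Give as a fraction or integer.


MR = MC: 172 - 6Q = 16
Q* = 26
P* = 172 - 3*26 = 94
Profit = (P* - MC)*Q* - FC
= (94 - 16)*26 - 6
= 78*26 - 6
= 2028 - 6 = 2022

2022


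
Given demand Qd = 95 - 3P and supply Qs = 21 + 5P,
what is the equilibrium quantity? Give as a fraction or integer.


First find equilibrium price:
95 - 3P = 21 + 5P
P* = 74/8 = 37/4
Then substitute into demand:
Q* = 95 - 3 * 37/4 = 269/4

269/4


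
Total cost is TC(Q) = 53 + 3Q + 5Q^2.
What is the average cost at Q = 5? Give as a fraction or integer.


TC(5) = 53 + 3*5 + 5*5^2
TC(5) = 53 + 15 + 125 = 193
AC = TC/Q = 193/5 = 193/5

193/5


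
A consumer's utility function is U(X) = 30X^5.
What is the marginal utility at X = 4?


MU = dU/dX = 30*5*X^(5-1)
MU = 150*X^4
At X = 4:
MU = 150 * 4^4
MU = 150 * 256 = 38400

38400


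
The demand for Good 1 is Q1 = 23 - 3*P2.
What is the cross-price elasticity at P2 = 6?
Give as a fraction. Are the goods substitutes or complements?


dQ1/dP2 = -3
At P2 = 6: Q1 = 23 - 3*6 = 5
Exy = (dQ1/dP2)(P2/Q1) = -3 * 6 / 5 = -18/5
Since Exy < 0, the goods are complements.

-18/5 (complements)


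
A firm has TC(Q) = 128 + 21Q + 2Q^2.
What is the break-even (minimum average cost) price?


AC(Q) = 128/Q + 21 + 2Q
To minimize: dAC/dQ = -128/Q^2 + 2 = 0
Q^2 = 128/2 = 64
Q* = 8
Min AC = 128/8 + 21 + 2*8
Min AC = 16 + 21 + 16 = 53

53


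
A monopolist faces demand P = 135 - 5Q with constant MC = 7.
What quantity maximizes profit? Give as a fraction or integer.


TR = P*Q = (135 - 5Q)Q = 135Q - 5Q^2
MR = dTR/dQ = 135 - 10Q
Set MR = MC:
135 - 10Q = 7
128 = 10Q
Q* = 128/10 = 64/5

64/5


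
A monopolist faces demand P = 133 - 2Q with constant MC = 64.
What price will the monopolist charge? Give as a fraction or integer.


MR = 133 - 4Q
Set MR = MC: 133 - 4Q = 64
Q* = 69/4
Substitute into demand:
P* = 133 - 2*69/4 = 197/2

197/2


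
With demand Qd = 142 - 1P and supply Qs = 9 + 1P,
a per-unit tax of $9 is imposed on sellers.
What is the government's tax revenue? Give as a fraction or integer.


With tax on sellers, new supply: Qs' = 9 + 1(P - 9)
= 0 + 1P
New equilibrium quantity:
Q_new = 71
Tax revenue = tax * Q_new = 9 * 71 = 639

639


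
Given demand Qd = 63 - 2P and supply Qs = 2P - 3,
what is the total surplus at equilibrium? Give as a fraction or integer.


Find equilibrium: 63 - 2P = 2P - 3
63 + 3 = 4P
P* = 66/4 = 33/2
Q* = 2*33/2 - 3 = 30
Inverse demand: P = 63/2 - Q/2, so P_max = 63/2
Inverse supply: P = 3/2 + Q/2, so P_min = 3/2
CS = (1/2) * 30 * (63/2 - 33/2) = 225
PS = (1/2) * 30 * (33/2 - 3/2) = 225
TS = CS + PS = 225 + 225 = 450

450


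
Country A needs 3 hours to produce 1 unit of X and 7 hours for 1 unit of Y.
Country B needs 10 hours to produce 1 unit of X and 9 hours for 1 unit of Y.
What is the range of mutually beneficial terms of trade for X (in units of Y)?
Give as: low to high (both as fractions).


Opportunity cost of X for Country A = hours_X / hours_Y = 3/7 = 3/7 units of Y
Opportunity cost of X for Country B = hours_X / hours_Y = 10/9 = 10/9 units of Y
Terms of trade must be between the two opportunity costs.
Range: 3/7 to 10/9

3/7 to 10/9


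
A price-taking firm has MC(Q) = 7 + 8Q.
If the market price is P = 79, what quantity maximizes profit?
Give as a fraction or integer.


In perfect competition, profit is maximized where P = MC.
79 = 7 + 8Q
72 = 8Q
Q* = 72/8 = 9

9


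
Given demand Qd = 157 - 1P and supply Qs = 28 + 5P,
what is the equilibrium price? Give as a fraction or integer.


At equilibrium, Qd = Qs.
157 - 1P = 28 + 5P
157 - 28 = 1P + 5P
129 = 6P
P* = 129/6 = 43/2

43/2


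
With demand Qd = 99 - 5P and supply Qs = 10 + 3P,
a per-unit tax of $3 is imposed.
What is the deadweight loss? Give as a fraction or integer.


Pre-tax equilibrium quantity: Q* = 347/8
Post-tax equilibrium quantity: Q_tax = 151/4
Reduction in quantity: Q* - Q_tax = 45/8
DWL = (1/2) * tax * (Q* - Q_tax)
DWL = (1/2) * 3 * 45/8 = 135/16

135/16


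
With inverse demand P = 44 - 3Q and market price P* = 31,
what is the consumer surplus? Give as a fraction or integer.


Maximum willingness to pay (at Q=0): P_max = 44
Quantity demanded at P* = 31:
Q* = (44 - 31)/3 = 13/3
CS = (1/2) * Q* * (P_max - P*)
CS = (1/2) * 13/3 * (44 - 31)
CS = (1/2) * 13/3 * 13 = 169/6

169/6


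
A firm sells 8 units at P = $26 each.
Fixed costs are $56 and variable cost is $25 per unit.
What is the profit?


Total Revenue = P * Q = 26 * 8 = $208
Total Cost = FC + VC*Q = 56 + 25*8 = $256
Profit = TR - TC = 208 - 256 = $-48

$-48


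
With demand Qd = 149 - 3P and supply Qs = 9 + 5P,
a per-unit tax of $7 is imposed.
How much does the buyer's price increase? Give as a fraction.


With a per-unit tax, the buyer's price increase depends on relative slopes.
Supply slope: d = 5, Demand slope: b = 3
Buyer's price increase = d * tax / (b + d)
= 5 * 7 / (3 + 5)
= 35 / 8 = 35/8

35/8


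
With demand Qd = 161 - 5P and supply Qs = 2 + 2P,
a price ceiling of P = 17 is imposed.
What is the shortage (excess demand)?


At P = 17:
Qd = 161 - 5*17 = 76
Qs = 2 + 2*17 = 36
Shortage = Qd - Qs = 76 - 36 = 40

40


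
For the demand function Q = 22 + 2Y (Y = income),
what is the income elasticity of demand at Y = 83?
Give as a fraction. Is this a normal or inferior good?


dQ/dY = 2
At Y = 83: Q = 22 + 2*83 = 188
Ey = (dQ/dY)(Y/Q) = 2 * 83 / 188 = 83/94
Since Ey > 0, this is a normal good.

83/94 (normal good)


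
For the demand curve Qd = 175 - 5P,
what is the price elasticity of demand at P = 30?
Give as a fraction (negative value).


dQ/dP = -5
At P = 30: Q = 175 - 5*30 = 25
E = (dQ/dP)(P/Q) = (-5)(30/25) = -6

-6


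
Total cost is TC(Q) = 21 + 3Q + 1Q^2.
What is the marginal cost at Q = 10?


MC = dTC/dQ = 3 + 2*1*Q
At Q = 10:
MC = 3 + 2*10
MC = 3 + 20 = 23

23


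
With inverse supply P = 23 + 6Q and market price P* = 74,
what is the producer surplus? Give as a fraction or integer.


Minimum supply price (at Q=0): P_min = 23
Quantity supplied at P* = 74:
Q* = (74 - 23)/6 = 17/2
PS = (1/2) * Q* * (P* - P_min)
PS = (1/2) * 17/2 * (74 - 23)
PS = (1/2) * 17/2 * 51 = 867/4

867/4


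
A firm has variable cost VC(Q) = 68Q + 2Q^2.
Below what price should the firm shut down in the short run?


AVC(Q) = VC(Q)/Q = 68 + 2Q
AVC is increasing in Q, so minimum AVC is at Q -> 0+.
Min AVC = 68
The firm should shut down if P < 68.

68


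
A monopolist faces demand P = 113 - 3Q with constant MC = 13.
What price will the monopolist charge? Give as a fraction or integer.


MR = 113 - 6Q
Set MR = MC: 113 - 6Q = 13
Q* = 50/3
Substitute into demand:
P* = 113 - 3*50/3 = 63

63


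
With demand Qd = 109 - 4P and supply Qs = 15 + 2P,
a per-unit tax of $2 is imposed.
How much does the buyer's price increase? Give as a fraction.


With a per-unit tax, the buyer's price increase depends on relative slopes.
Supply slope: d = 2, Demand slope: b = 4
Buyer's price increase = d * tax / (b + d)
= 2 * 2 / (4 + 2)
= 4 / 6 = 2/3

2/3


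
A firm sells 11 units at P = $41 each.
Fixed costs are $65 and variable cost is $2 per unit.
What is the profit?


Total Revenue = P * Q = 41 * 11 = $451
Total Cost = FC + VC*Q = 65 + 2*11 = $87
Profit = TR - TC = 451 - 87 = $364

$364


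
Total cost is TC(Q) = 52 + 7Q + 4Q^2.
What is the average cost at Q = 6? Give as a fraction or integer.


TC(6) = 52 + 7*6 + 4*6^2
TC(6) = 52 + 42 + 144 = 238
AC = TC/Q = 238/6 = 119/3

119/3


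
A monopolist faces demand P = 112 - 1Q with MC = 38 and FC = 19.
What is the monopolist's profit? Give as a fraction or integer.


MR = MC: 112 - 2Q = 38
Q* = 37
P* = 112 - 1*37 = 75
Profit = (P* - MC)*Q* - FC
= (75 - 38)*37 - 19
= 37*37 - 19
= 1369 - 19 = 1350

1350


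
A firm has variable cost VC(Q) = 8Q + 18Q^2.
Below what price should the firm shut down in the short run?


AVC(Q) = VC(Q)/Q = 8 + 18Q
AVC is increasing in Q, so minimum AVC is at Q -> 0+.
Min AVC = 8
The firm should shut down if P < 8.

8


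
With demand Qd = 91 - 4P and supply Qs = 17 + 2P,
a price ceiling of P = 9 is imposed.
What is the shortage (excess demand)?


At P = 9:
Qd = 91 - 4*9 = 55
Qs = 17 + 2*9 = 35
Shortage = Qd - Qs = 55 - 35 = 20

20


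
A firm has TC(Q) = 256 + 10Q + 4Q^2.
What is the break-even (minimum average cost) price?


AC(Q) = 256/Q + 10 + 4Q
To minimize: dAC/dQ = -256/Q^2 + 4 = 0
Q^2 = 256/4 = 64
Q* = 8
Min AC = 256/8 + 10 + 4*8
Min AC = 32 + 10 + 32 = 74

74


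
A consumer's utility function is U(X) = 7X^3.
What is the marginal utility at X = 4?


MU = dU/dX = 7*3*X^(3-1)
MU = 21*X^2
At X = 4:
MU = 21 * 4^2
MU = 21 * 16 = 336

336


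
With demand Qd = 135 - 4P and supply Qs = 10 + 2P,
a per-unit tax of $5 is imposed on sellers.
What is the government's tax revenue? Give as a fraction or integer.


With tax on sellers, new supply: Qs' = 10 + 2(P - 5)
= 0 + 2P
New equilibrium quantity:
Q_new = 45
Tax revenue = tax * Q_new = 5 * 45 = 225

225


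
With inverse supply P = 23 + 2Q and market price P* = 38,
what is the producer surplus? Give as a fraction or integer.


Minimum supply price (at Q=0): P_min = 23
Quantity supplied at P* = 38:
Q* = (38 - 23)/2 = 15/2
PS = (1/2) * Q* * (P* - P_min)
PS = (1/2) * 15/2 * (38 - 23)
PS = (1/2) * 15/2 * 15 = 225/4

225/4


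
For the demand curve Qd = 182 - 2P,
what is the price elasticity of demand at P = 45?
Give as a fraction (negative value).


dQ/dP = -2
At P = 45: Q = 182 - 2*45 = 92
E = (dQ/dP)(P/Q) = (-2)(45/92) = -45/46

-45/46


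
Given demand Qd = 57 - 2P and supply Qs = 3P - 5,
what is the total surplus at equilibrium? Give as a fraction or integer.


Find equilibrium: 57 - 2P = 3P - 5
57 + 5 = 5P
P* = 62/5 = 62/5
Q* = 3*62/5 - 5 = 161/5
Inverse demand: P = 57/2 - Q/2, so P_max = 57/2
Inverse supply: P = 5/3 + Q/3, so P_min = 5/3
CS = (1/2) * 161/5 * (57/2 - 62/5) = 25921/100
PS = (1/2) * 161/5 * (62/5 - 5/3) = 25921/150
TS = CS + PS = 25921/100 + 25921/150 = 25921/60

25921/60


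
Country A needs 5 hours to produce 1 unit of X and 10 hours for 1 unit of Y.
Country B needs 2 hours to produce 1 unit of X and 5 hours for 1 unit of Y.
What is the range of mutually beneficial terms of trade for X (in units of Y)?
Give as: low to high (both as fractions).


Opportunity cost of X for Country A = hours_X / hours_Y = 5/10 = 1/2 units of Y
Opportunity cost of X for Country B = hours_X / hours_Y = 2/5 = 2/5 units of Y
Terms of trade must be between the two opportunity costs.
Range: 2/5 to 1/2

2/5 to 1/2


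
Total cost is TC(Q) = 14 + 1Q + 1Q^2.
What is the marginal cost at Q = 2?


MC = dTC/dQ = 1 + 2*1*Q
At Q = 2:
MC = 1 + 2*2
MC = 1 + 4 = 5

5


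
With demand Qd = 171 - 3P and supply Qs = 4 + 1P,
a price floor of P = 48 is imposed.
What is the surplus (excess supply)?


At P = 48:
Qd = 171 - 3*48 = 27
Qs = 4 + 1*48 = 52
Surplus = Qs - Qd = 52 - 27 = 25

25


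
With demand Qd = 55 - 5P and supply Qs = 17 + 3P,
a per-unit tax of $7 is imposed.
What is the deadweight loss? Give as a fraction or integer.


Pre-tax equilibrium quantity: Q* = 125/4
Post-tax equilibrium quantity: Q_tax = 145/8
Reduction in quantity: Q* - Q_tax = 105/8
DWL = (1/2) * tax * (Q* - Q_tax)
DWL = (1/2) * 7 * 105/8 = 735/16

735/16


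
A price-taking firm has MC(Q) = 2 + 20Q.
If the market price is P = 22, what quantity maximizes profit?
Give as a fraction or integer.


In perfect competition, profit is maximized where P = MC.
22 = 2 + 20Q
20 = 20Q
Q* = 20/20 = 1

1


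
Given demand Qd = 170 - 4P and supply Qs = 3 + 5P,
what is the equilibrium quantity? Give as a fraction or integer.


First find equilibrium price:
170 - 4P = 3 + 5P
P* = 167/9 = 167/9
Then substitute into demand:
Q* = 170 - 4 * 167/9 = 862/9

862/9


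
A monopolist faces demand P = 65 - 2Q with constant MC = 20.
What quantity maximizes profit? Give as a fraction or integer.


TR = P*Q = (65 - 2Q)Q = 65Q - 2Q^2
MR = dTR/dQ = 65 - 4Q
Set MR = MC:
65 - 4Q = 20
45 = 4Q
Q* = 45/4 = 45/4

45/4


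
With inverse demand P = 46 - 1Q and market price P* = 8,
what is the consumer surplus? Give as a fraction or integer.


Maximum willingness to pay (at Q=0): P_max = 46
Quantity demanded at P* = 8:
Q* = (46 - 8)/1 = 38
CS = (1/2) * Q* * (P_max - P*)
CS = (1/2) * 38 * (46 - 8)
CS = (1/2) * 38 * 38 = 722

722


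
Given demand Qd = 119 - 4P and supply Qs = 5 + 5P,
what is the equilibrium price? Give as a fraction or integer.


At equilibrium, Qd = Qs.
119 - 4P = 5 + 5P
119 - 5 = 4P + 5P
114 = 9P
P* = 114/9 = 38/3

38/3


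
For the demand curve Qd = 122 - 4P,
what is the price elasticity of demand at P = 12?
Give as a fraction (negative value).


dQ/dP = -4
At P = 12: Q = 122 - 4*12 = 74
E = (dQ/dP)(P/Q) = (-4)(12/74) = -24/37

-24/37


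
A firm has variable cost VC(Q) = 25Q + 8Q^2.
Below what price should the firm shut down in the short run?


AVC(Q) = VC(Q)/Q = 25 + 8Q
AVC is increasing in Q, so minimum AVC is at Q -> 0+.
Min AVC = 25
The firm should shut down if P < 25.

25


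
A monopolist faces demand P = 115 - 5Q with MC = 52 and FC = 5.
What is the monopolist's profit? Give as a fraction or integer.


MR = MC: 115 - 10Q = 52
Q* = 63/10
P* = 115 - 5*63/10 = 167/2
Profit = (P* - MC)*Q* - FC
= (167/2 - 52)*63/10 - 5
= 63/2*63/10 - 5
= 3969/20 - 5 = 3869/20

3869/20


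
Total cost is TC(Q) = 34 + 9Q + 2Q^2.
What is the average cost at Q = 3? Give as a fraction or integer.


TC(3) = 34 + 9*3 + 2*3^2
TC(3) = 34 + 27 + 18 = 79
AC = TC/Q = 79/3 = 79/3

79/3


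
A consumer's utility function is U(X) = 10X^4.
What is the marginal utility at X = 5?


MU = dU/dX = 10*4*X^(4-1)
MU = 40*X^3
At X = 5:
MU = 40 * 5^3
MU = 40 * 125 = 5000

5000


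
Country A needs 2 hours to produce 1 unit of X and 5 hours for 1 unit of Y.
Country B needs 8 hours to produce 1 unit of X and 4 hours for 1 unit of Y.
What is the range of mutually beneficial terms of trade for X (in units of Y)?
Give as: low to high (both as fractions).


Opportunity cost of X for Country A = hours_X / hours_Y = 2/5 = 2/5 units of Y
Opportunity cost of X for Country B = hours_X / hours_Y = 8/4 = 2 units of Y
Terms of trade must be between the two opportunity costs.
Range: 2/5 to 2

2/5 to 2


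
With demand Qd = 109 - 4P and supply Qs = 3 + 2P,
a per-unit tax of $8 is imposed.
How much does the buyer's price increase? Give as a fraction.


With a per-unit tax, the buyer's price increase depends on relative slopes.
Supply slope: d = 2, Demand slope: b = 4
Buyer's price increase = d * tax / (b + d)
= 2 * 8 / (4 + 2)
= 16 / 6 = 8/3

8/3


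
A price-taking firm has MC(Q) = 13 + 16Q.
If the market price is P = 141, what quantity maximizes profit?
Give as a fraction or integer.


In perfect competition, profit is maximized where P = MC.
141 = 13 + 16Q
128 = 16Q
Q* = 128/16 = 8

8


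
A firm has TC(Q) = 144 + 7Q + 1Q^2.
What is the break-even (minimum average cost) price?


AC(Q) = 144/Q + 7 + 1Q
To minimize: dAC/dQ = -144/Q^2 + 1 = 0
Q^2 = 144/1 = 144
Q* = 12
Min AC = 144/12 + 7 + 1*12
Min AC = 12 + 7 + 12 = 31

31


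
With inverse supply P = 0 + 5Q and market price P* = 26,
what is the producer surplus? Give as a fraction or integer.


Minimum supply price (at Q=0): P_min = 0
Quantity supplied at P* = 26:
Q* = (26 - 0)/5 = 26/5
PS = (1/2) * Q* * (P* - P_min)
PS = (1/2) * 26/5 * (26 - 0)
PS = (1/2) * 26/5 * 26 = 338/5

338/5


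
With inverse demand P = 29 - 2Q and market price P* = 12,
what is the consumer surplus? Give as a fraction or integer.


Maximum willingness to pay (at Q=0): P_max = 29
Quantity demanded at P* = 12:
Q* = (29 - 12)/2 = 17/2
CS = (1/2) * Q* * (P_max - P*)
CS = (1/2) * 17/2 * (29 - 12)
CS = (1/2) * 17/2 * 17 = 289/4

289/4


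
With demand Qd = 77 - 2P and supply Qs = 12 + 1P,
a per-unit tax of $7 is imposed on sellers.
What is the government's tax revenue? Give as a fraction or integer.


With tax on sellers, new supply: Qs' = 12 + 1(P - 7)
= 5 + 1P
New equilibrium quantity:
Q_new = 29
Tax revenue = tax * Q_new = 7 * 29 = 203

203


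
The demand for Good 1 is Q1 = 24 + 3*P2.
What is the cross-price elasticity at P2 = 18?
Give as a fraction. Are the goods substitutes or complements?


dQ1/dP2 = 3
At P2 = 18: Q1 = 24 + 3*18 = 78
Exy = (dQ1/dP2)(P2/Q1) = 3 * 18 / 78 = 9/13
Since Exy > 0, the goods are substitutes.

9/13 (substitutes)


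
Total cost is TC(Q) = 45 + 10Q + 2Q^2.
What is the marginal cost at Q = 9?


MC = dTC/dQ = 10 + 2*2*Q
At Q = 9:
MC = 10 + 4*9
MC = 10 + 36 = 46

46


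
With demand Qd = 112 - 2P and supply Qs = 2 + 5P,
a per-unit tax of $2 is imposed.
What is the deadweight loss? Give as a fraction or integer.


Pre-tax equilibrium quantity: Q* = 564/7
Post-tax equilibrium quantity: Q_tax = 544/7
Reduction in quantity: Q* - Q_tax = 20/7
DWL = (1/2) * tax * (Q* - Q_tax)
DWL = (1/2) * 2 * 20/7 = 20/7

20/7


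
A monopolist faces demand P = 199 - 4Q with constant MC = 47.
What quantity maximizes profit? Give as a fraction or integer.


TR = P*Q = (199 - 4Q)Q = 199Q - 4Q^2
MR = dTR/dQ = 199 - 8Q
Set MR = MC:
199 - 8Q = 47
152 = 8Q
Q* = 152/8 = 19

19


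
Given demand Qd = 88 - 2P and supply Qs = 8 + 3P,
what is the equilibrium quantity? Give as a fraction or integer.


First find equilibrium price:
88 - 2P = 8 + 3P
P* = 80/5 = 16
Then substitute into demand:
Q* = 88 - 2 * 16 = 56

56


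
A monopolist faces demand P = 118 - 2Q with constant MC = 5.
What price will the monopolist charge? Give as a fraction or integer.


MR = 118 - 4Q
Set MR = MC: 118 - 4Q = 5
Q* = 113/4
Substitute into demand:
P* = 118 - 2*113/4 = 123/2

123/2


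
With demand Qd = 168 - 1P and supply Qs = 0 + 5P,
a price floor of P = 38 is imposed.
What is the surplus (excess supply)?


At P = 38:
Qd = 168 - 1*38 = 130
Qs = 0 + 5*38 = 190
Surplus = Qs - Qd = 190 - 130 = 60

60


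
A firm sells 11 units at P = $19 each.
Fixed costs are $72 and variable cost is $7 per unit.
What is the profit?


Total Revenue = P * Q = 19 * 11 = $209
Total Cost = FC + VC*Q = 72 + 7*11 = $149
Profit = TR - TC = 209 - 149 = $60

$60


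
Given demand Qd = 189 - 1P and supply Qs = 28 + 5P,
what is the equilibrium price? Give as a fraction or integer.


At equilibrium, Qd = Qs.
189 - 1P = 28 + 5P
189 - 28 = 1P + 5P
161 = 6P
P* = 161/6 = 161/6

161/6


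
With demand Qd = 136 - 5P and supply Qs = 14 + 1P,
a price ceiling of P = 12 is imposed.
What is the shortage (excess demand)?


At P = 12:
Qd = 136 - 5*12 = 76
Qs = 14 + 1*12 = 26
Shortage = Qd - Qs = 76 - 26 = 50

50


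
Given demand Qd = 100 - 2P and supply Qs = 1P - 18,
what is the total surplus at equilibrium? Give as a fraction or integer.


Find equilibrium: 100 - 2P = 1P - 18
100 + 18 = 3P
P* = 118/3 = 118/3
Q* = 1*118/3 - 18 = 64/3
Inverse demand: P = 50 - Q/2, so P_max = 50
Inverse supply: P = 18 + Q/1, so P_min = 18
CS = (1/2) * 64/3 * (50 - 118/3) = 1024/9
PS = (1/2) * 64/3 * (118/3 - 18) = 2048/9
TS = CS + PS = 1024/9 + 2048/9 = 1024/3

1024/3


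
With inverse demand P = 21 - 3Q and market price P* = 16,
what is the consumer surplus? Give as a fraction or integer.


Maximum willingness to pay (at Q=0): P_max = 21
Quantity demanded at P* = 16:
Q* = (21 - 16)/3 = 5/3
CS = (1/2) * Q* * (P_max - P*)
CS = (1/2) * 5/3 * (21 - 16)
CS = (1/2) * 5/3 * 5 = 25/6

25/6


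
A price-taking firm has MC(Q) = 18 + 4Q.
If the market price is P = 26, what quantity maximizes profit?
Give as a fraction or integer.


In perfect competition, profit is maximized where P = MC.
26 = 18 + 4Q
8 = 4Q
Q* = 8/4 = 2

2


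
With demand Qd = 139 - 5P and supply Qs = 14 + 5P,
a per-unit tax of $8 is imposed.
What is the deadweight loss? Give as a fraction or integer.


Pre-tax equilibrium quantity: Q* = 153/2
Post-tax equilibrium quantity: Q_tax = 113/2
Reduction in quantity: Q* - Q_tax = 20
DWL = (1/2) * tax * (Q* - Q_tax)
DWL = (1/2) * 8 * 20 = 80

80


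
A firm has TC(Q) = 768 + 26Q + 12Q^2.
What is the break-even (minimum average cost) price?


AC(Q) = 768/Q + 26 + 12Q
To minimize: dAC/dQ = -768/Q^2 + 12 = 0
Q^2 = 768/12 = 64
Q* = 8
Min AC = 768/8 + 26 + 12*8
Min AC = 96 + 26 + 96 = 218

218


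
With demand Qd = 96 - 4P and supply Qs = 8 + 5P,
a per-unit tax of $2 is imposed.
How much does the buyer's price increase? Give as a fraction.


With a per-unit tax, the buyer's price increase depends on relative slopes.
Supply slope: d = 5, Demand slope: b = 4
Buyer's price increase = d * tax / (b + d)
= 5 * 2 / (4 + 5)
= 10 / 9 = 10/9

10/9


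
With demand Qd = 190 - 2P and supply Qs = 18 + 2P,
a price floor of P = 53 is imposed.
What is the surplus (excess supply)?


At P = 53:
Qd = 190 - 2*53 = 84
Qs = 18 + 2*53 = 124
Surplus = Qs - Qd = 124 - 84 = 40

40


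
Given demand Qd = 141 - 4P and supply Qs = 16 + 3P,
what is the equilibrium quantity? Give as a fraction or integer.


First find equilibrium price:
141 - 4P = 16 + 3P
P* = 125/7 = 125/7
Then substitute into demand:
Q* = 141 - 4 * 125/7 = 487/7

487/7


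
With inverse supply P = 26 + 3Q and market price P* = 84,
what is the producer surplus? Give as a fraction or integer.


Minimum supply price (at Q=0): P_min = 26
Quantity supplied at P* = 84:
Q* = (84 - 26)/3 = 58/3
PS = (1/2) * Q* * (P* - P_min)
PS = (1/2) * 58/3 * (84 - 26)
PS = (1/2) * 58/3 * 58 = 1682/3

1682/3


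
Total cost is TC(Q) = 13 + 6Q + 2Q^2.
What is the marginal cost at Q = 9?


MC = dTC/dQ = 6 + 2*2*Q
At Q = 9:
MC = 6 + 4*9
MC = 6 + 36 = 42

42


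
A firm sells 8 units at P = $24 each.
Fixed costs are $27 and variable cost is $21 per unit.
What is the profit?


Total Revenue = P * Q = 24 * 8 = $192
Total Cost = FC + VC*Q = 27 + 21*8 = $195
Profit = TR - TC = 192 - 195 = $-3

$-3


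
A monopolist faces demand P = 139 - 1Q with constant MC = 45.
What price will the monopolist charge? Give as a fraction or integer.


MR = 139 - 2Q
Set MR = MC: 139 - 2Q = 45
Q* = 47
Substitute into demand:
P* = 139 - 1*47 = 92

92


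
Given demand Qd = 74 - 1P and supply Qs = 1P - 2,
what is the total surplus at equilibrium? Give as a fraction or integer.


Find equilibrium: 74 - 1P = 1P - 2
74 + 2 = 2P
P* = 76/2 = 38
Q* = 1*38 - 2 = 36
Inverse demand: P = 74 - Q/1, so P_max = 74
Inverse supply: P = 2 + Q/1, so P_min = 2
CS = (1/2) * 36 * (74 - 38) = 648
PS = (1/2) * 36 * (38 - 2) = 648
TS = CS + PS = 648 + 648 = 1296

1296


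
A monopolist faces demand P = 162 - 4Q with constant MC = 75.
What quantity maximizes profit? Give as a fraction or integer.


TR = P*Q = (162 - 4Q)Q = 162Q - 4Q^2
MR = dTR/dQ = 162 - 8Q
Set MR = MC:
162 - 8Q = 75
87 = 8Q
Q* = 87/8 = 87/8

87/8


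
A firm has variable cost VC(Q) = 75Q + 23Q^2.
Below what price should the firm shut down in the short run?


AVC(Q) = VC(Q)/Q = 75 + 23Q
AVC is increasing in Q, so minimum AVC is at Q -> 0+.
Min AVC = 75
The firm should shut down if P < 75.

75


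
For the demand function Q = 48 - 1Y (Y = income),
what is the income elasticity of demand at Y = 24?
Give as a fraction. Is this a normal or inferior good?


dQ/dY = -1
At Y = 24: Q = 48 - 1*24 = 24
Ey = (dQ/dY)(Y/Q) = -1 * 24 / 24 = -1
Since Ey < 0, this is a inferior good.

-1 (inferior good)


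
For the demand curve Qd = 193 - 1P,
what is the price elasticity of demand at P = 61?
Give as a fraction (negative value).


dQ/dP = -1
At P = 61: Q = 193 - 1*61 = 132
E = (dQ/dP)(P/Q) = (-1)(61/132) = -61/132

-61/132


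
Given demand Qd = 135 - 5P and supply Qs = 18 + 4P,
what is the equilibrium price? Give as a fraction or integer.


At equilibrium, Qd = Qs.
135 - 5P = 18 + 4P
135 - 18 = 5P + 4P
117 = 9P
P* = 117/9 = 13

13


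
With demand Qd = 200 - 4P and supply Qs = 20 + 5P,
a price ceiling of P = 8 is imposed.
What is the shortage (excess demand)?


At P = 8:
Qd = 200 - 4*8 = 168
Qs = 20 + 5*8 = 60
Shortage = Qd - Qs = 168 - 60 = 108

108


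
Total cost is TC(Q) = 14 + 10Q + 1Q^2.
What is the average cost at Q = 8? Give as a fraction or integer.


TC(8) = 14 + 10*8 + 1*8^2
TC(8) = 14 + 80 + 64 = 158
AC = TC/Q = 158/8 = 79/4

79/4


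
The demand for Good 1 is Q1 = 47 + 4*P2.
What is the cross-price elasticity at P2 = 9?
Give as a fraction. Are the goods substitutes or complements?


dQ1/dP2 = 4
At P2 = 9: Q1 = 47 + 4*9 = 83
Exy = (dQ1/dP2)(P2/Q1) = 4 * 9 / 83 = 36/83
Since Exy > 0, the goods are substitutes.

36/83 (substitutes)


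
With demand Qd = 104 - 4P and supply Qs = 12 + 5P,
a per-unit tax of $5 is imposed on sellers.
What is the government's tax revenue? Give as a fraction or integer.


With tax on sellers, new supply: Qs' = 12 + 5(P - 5)
= 5P - 13
New equilibrium quantity:
Q_new = 52
Tax revenue = tax * Q_new = 5 * 52 = 260

260


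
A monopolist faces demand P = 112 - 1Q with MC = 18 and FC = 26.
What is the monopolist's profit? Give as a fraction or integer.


MR = MC: 112 - 2Q = 18
Q* = 47
P* = 112 - 1*47 = 65
Profit = (P* - MC)*Q* - FC
= (65 - 18)*47 - 26
= 47*47 - 26
= 2209 - 26 = 2183

2183


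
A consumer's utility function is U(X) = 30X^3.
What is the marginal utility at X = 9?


MU = dU/dX = 30*3*X^(3-1)
MU = 90*X^2
At X = 9:
MU = 90 * 9^2
MU = 90 * 81 = 7290

7290


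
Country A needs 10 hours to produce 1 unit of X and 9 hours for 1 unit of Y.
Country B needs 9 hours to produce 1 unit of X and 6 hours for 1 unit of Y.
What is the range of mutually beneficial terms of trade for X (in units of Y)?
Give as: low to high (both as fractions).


Opportunity cost of X for Country A = hours_X / hours_Y = 10/9 = 10/9 units of Y
Opportunity cost of X for Country B = hours_X / hours_Y = 9/6 = 3/2 units of Y
Terms of trade must be between the two opportunity costs.
Range: 10/9 to 3/2

10/9 to 3/2


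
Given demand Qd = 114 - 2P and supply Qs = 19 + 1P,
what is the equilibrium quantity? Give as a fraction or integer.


First find equilibrium price:
114 - 2P = 19 + 1P
P* = 95/3 = 95/3
Then substitute into demand:
Q* = 114 - 2 * 95/3 = 152/3

152/3


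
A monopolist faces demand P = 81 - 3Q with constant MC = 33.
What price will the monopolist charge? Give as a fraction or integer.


MR = 81 - 6Q
Set MR = MC: 81 - 6Q = 33
Q* = 8
Substitute into demand:
P* = 81 - 3*8 = 57

57


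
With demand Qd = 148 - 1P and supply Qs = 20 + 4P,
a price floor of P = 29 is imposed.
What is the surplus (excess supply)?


At P = 29:
Qd = 148 - 1*29 = 119
Qs = 20 + 4*29 = 136
Surplus = Qs - Qd = 136 - 119 = 17

17


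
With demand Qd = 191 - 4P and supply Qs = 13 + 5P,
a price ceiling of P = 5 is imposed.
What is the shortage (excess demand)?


At P = 5:
Qd = 191 - 4*5 = 171
Qs = 13 + 5*5 = 38
Shortage = Qd - Qs = 171 - 38 = 133

133


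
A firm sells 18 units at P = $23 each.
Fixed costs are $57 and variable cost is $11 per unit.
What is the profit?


Total Revenue = P * Q = 23 * 18 = $414
Total Cost = FC + VC*Q = 57 + 11*18 = $255
Profit = TR - TC = 414 - 255 = $159

$159


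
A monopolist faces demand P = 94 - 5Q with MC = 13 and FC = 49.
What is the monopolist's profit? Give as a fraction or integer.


MR = MC: 94 - 10Q = 13
Q* = 81/10
P* = 94 - 5*81/10 = 107/2
Profit = (P* - MC)*Q* - FC
= (107/2 - 13)*81/10 - 49
= 81/2*81/10 - 49
= 6561/20 - 49 = 5581/20

5581/20


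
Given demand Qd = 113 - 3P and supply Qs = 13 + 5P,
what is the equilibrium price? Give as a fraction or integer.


At equilibrium, Qd = Qs.
113 - 3P = 13 + 5P
113 - 13 = 3P + 5P
100 = 8P
P* = 100/8 = 25/2

25/2


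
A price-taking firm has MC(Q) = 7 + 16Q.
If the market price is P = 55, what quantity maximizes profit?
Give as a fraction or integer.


In perfect competition, profit is maximized where P = MC.
55 = 7 + 16Q
48 = 16Q
Q* = 48/16 = 3

3


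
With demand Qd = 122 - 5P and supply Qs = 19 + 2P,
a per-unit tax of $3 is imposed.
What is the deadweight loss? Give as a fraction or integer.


Pre-tax equilibrium quantity: Q* = 339/7
Post-tax equilibrium quantity: Q_tax = 309/7
Reduction in quantity: Q* - Q_tax = 30/7
DWL = (1/2) * tax * (Q* - Q_tax)
DWL = (1/2) * 3 * 30/7 = 45/7

45/7


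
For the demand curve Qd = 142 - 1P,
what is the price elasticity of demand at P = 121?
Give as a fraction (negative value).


dQ/dP = -1
At P = 121: Q = 142 - 1*121 = 21
E = (dQ/dP)(P/Q) = (-1)(121/21) = -121/21

-121/21


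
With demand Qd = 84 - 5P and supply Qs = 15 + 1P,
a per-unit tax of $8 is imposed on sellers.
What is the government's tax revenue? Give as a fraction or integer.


With tax on sellers, new supply: Qs' = 15 + 1(P - 8)
= 7 + 1P
New equilibrium quantity:
Q_new = 119/6
Tax revenue = tax * Q_new = 8 * 119/6 = 476/3

476/3


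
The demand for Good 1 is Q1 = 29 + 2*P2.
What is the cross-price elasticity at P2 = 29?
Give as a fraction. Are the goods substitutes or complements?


dQ1/dP2 = 2
At P2 = 29: Q1 = 29 + 2*29 = 87
Exy = (dQ1/dP2)(P2/Q1) = 2 * 29 / 87 = 2/3
Since Exy > 0, the goods are substitutes.

2/3 (substitutes)


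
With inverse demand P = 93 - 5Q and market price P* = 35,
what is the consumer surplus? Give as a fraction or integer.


Maximum willingness to pay (at Q=0): P_max = 93
Quantity demanded at P* = 35:
Q* = (93 - 35)/5 = 58/5
CS = (1/2) * Q* * (P_max - P*)
CS = (1/2) * 58/5 * (93 - 35)
CS = (1/2) * 58/5 * 58 = 1682/5

1682/5


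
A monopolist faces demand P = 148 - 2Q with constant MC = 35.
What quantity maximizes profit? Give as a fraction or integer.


TR = P*Q = (148 - 2Q)Q = 148Q - 2Q^2
MR = dTR/dQ = 148 - 4Q
Set MR = MC:
148 - 4Q = 35
113 = 4Q
Q* = 113/4 = 113/4

113/4


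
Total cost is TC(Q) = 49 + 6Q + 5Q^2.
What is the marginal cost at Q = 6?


MC = dTC/dQ = 6 + 2*5*Q
At Q = 6:
MC = 6 + 10*6
MC = 6 + 60 = 66

66


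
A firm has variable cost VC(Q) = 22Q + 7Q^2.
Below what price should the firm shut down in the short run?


AVC(Q) = VC(Q)/Q = 22 + 7Q
AVC is increasing in Q, so minimum AVC is at Q -> 0+.
Min AVC = 22
The firm should shut down if P < 22.

22


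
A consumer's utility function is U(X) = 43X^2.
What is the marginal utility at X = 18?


MU = dU/dX = 43*2*X^(2-1)
MU = 86*X^1
At X = 18:
MU = 86 * 18^1
MU = 86 * 18 = 1548

1548


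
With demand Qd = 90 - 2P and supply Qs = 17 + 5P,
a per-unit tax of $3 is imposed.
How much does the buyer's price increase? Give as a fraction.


With a per-unit tax, the buyer's price increase depends on relative slopes.
Supply slope: d = 5, Demand slope: b = 2
Buyer's price increase = d * tax / (b + d)
= 5 * 3 / (2 + 5)
= 15 / 7 = 15/7

15/7


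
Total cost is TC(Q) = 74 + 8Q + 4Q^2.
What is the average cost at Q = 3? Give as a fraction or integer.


TC(3) = 74 + 8*3 + 4*3^2
TC(3) = 74 + 24 + 36 = 134
AC = TC/Q = 134/3 = 134/3

134/3


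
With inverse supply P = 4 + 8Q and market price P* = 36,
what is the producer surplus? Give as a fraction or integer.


Minimum supply price (at Q=0): P_min = 4
Quantity supplied at P* = 36:
Q* = (36 - 4)/8 = 4
PS = (1/2) * Q* * (P* - P_min)
PS = (1/2) * 4 * (36 - 4)
PS = (1/2) * 4 * 32 = 64

64


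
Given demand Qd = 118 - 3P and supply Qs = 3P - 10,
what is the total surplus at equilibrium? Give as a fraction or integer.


Find equilibrium: 118 - 3P = 3P - 10
118 + 10 = 6P
P* = 128/6 = 64/3
Q* = 3*64/3 - 10 = 54
Inverse demand: P = 118/3 - Q/3, so P_max = 118/3
Inverse supply: P = 10/3 + Q/3, so P_min = 10/3
CS = (1/2) * 54 * (118/3 - 64/3) = 486
PS = (1/2) * 54 * (64/3 - 10/3) = 486
TS = CS + PS = 486 + 486 = 972

972


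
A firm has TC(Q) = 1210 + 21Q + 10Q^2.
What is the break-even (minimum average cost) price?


AC(Q) = 1210/Q + 21 + 10Q
To minimize: dAC/dQ = -1210/Q^2 + 10 = 0
Q^2 = 1210/10 = 121
Q* = 11
Min AC = 1210/11 + 21 + 10*11
Min AC = 110 + 21 + 110 = 241

241


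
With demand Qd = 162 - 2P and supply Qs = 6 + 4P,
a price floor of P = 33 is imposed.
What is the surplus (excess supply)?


At P = 33:
Qd = 162 - 2*33 = 96
Qs = 6 + 4*33 = 138
Surplus = Qs - Qd = 138 - 96 = 42

42


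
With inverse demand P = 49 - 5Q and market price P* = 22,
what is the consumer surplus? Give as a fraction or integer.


Maximum willingness to pay (at Q=0): P_max = 49
Quantity demanded at P* = 22:
Q* = (49 - 22)/5 = 27/5
CS = (1/2) * Q* * (P_max - P*)
CS = (1/2) * 27/5 * (49 - 22)
CS = (1/2) * 27/5 * 27 = 729/10

729/10


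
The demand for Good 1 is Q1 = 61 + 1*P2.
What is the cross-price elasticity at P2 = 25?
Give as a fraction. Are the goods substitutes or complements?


dQ1/dP2 = 1
At P2 = 25: Q1 = 61 + 1*25 = 86
Exy = (dQ1/dP2)(P2/Q1) = 1 * 25 / 86 = 25/86
Since Exy > 0, the goods are substitutes.

25/86 (substitutes)


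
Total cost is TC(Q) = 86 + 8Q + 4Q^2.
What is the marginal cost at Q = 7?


MC = dTC/dQ = 8 + 2*4*Q
At Q = 7:
MC = 8 + 8*7
MC = 8 + 56 = 64

64


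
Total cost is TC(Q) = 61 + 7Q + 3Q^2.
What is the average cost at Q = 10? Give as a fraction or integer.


TC(10) = 61 + 7*10 + 3*10^2
TC(10) = 61 + 70 + 300 = 431
AC = TC/Q = 431/10 = 431/10

431/10


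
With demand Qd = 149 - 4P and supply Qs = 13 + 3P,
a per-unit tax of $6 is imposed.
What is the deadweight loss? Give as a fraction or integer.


Pre-tax equilibrium quantity: Q* = 499/7
Post-tax equilibrium quantity: Q_tax = 61
Reduction in quantity: Q* - Q_tax = 72/7
DWL = (1/2) * tax * (Q* - Q_tax)
DWL = (1/2) * 6 * 72/7 = 216/7

216/7


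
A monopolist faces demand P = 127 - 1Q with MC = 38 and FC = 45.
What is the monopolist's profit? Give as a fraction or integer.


MR = MC: 127 - 2Q = 38
Q* = 89/2
P* = 127 - 1*89/2 = 165/2
Profit = (P* - MC)*Q* - FC
= (165/2 - 38)*89/2 - 45
= 89/2*89/2 - 45
= 7921/4 - 45 = 7741/4

7741/4


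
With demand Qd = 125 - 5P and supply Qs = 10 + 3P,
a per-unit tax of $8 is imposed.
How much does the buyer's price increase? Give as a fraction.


With a per-unit tax, the buyer's price increase depends on relative slopes.
Supply slope: d = 3, Demand slope: b = 5
Buyer's price increase = d * tax / (b + d)
= 3 * 8 / (5 + 3)
= 24 / 8 = 3

3


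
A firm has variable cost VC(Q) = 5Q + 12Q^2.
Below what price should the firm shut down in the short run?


AVC(Q) = VC(Q)/Q = 5 + 12Q
AVC is increasing in Q, so minimum AVC is at Q -> 0+.
Min AVC = 5
The firm should shut down if P < 5.

5


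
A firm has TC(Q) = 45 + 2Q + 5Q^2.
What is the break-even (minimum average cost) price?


AC(Q) = 45/Q + 2 + 5Q
To minimize: dAC/dQ = -45/Q^2 + 5 = 0
Q^2 = 45/5 = 9
Q* = 3
Min AC = 45/3 + 2 + 5*3
Min AC = 15 + 2 + 15 = 32

32


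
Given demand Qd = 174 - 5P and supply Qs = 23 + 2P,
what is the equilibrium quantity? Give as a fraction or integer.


First find equilibrium price:
174 - 5P = 23 + 2P
P* = 151/7 = 151/7
Then substitute into demand:
Q* = 174 - 5 * 151/7 = 463/7

463/7


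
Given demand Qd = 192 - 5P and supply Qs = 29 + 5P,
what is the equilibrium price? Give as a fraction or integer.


At equilibrium, Qd = Qs.
192 - 5P = 29 + 5P
192 - 29 = 5P + 5P
163 = 10P
P* = 163/10 = 163/10

163/10


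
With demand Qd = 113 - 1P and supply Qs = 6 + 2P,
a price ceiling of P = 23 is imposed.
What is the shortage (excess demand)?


At P = 23:
Qd = 113 - 1*23 = 90
Qs = 6 + 2*23 = 52
Shortage = Qd - Qs = 90 - 52 = 38

38


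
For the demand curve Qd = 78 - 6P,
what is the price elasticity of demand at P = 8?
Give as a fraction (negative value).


dQ/dP = -6
At P = 8: Q = 78 - 6*8 = 30
E = (dQ/dP)(P/Q) = (-6)(8/30) = -8/5

-8/5


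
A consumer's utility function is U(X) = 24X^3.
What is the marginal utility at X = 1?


MU = dU/dX = 24*3*X^(3-1)
MU = 72*X^2
At X = 1:
MU = 72 * 1^2
MU = 72 * 1 = 72

72


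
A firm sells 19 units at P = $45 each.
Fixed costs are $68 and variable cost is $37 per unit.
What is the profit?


Total Revenue = P * Q = 45 * 19 = $855
Total Cost = FC + VC*Q = 68 + 37*19 = $771
Profit = TR - TC = 855 - 771 = $84

$84


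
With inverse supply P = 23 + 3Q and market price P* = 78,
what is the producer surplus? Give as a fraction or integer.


Minimum supply price (at Q=0): P_min = 23
Quantity supplied at P* = 78:
Q* = (78 - 23)/3 = 55/3
PS = (1/2) * Q* * (P* - P_min)
PS = (1/2) * 55/3 * (78 - 23)
PS = (1/2) * 55/3 * 55 = 3025/6

3025/6


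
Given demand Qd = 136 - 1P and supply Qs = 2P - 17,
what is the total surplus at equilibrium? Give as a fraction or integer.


Find equilibrium: 136 - 1P = 2P - 17
136 + 17 = 3P
P* = 153/3 = 51
Q* = 2*51 - 17 = 85
Inverse demand: P = 136 - Q/1, so P_max = 136
Inverse supply: P = 17/2 + Q/2, so P_min = 17/2
CS = (1/2) * 85 * (136 - 51) = 7225/2
PS = (1/2) * 85 * (51 - 17/2) = 7225/4
TS = CS + PS = 7225/2 + 7225/4 = 21675/4

21675/4


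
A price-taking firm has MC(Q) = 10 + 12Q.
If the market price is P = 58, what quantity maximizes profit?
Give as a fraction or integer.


In perfect competition, profit is maximized where P = MC.
58 = 10 + 12Q
48 = 12Q
Q* = 48/12 = 4

4


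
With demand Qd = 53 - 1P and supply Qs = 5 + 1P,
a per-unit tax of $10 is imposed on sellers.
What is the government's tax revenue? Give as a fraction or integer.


With tax on sellers, new supply: Qs' = 5 + 1(P - 10)
= 1P - 5
New equilibrium quantity:
Q_new = 24
Tax revenue = tax * Q_new = 10 * 24 = 240

240


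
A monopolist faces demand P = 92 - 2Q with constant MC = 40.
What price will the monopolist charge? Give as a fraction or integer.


MR = 92 - 4Q
Set MR = MC: 92 - 4Q = 40
Q* = 13
Substitute into demand:
P* = 92 - 2*13 = 66

66


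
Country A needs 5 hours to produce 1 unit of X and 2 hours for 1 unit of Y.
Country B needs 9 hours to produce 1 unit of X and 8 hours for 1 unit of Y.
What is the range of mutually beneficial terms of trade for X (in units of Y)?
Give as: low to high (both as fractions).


Opportunity cost of X for Country A = hours_X / hours_Y = 5/2 = 5/2 units of Y
Opportunity cost of X for Country B = hours_X / hours_Y = 9/8 = 9/8 units of Y
Terms of trade must be between the two opportunity costs.
Range: 9/8 to 5/2

9/8 to 5/2


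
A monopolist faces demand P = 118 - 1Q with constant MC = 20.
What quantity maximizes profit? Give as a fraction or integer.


TR = P*Q = (118 - 1Q)Q = 118Q - 1Q^2
MR = dTR/dQ = 118 - 2Q
Set MR = MC:
118 - 2Q = 20
98 = 2Q
Q* = 98/2 = 49

49


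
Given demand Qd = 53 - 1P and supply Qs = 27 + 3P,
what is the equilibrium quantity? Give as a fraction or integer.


First find equilibrium price:
53 - 1P = 27 + 3P
P* = 26/4 = 13/2
Then substitute into demand:
Q* = 53 - 1 * 13/2 = 93/2

93/2


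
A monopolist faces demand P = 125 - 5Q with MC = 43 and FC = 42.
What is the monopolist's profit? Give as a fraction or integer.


MR = MC: 125 - 10Q = 43
Q* = 41/5
P* = 125 - 5*41/5 = 84
Profit = (P* - MC)*Q* - FC
= (84 - 43)*41/5 - 42
= 41*41/5 - 42
= 1681/5 - 42 = 1471/5

1471/5
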